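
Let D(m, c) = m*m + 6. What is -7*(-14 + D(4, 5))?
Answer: -56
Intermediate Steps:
D(m, c) = 6 + m**2 (D(m, c) = m**2 + 6 = 6 + m**2)
-7*(-14 + D(4, 5)) = -7*(-14 + (6 + 4**2)) = -7*(-14 + (6 + 16)) = -7*(-14 + 22) = -7*8 = -56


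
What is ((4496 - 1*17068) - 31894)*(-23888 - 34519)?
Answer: 2597125662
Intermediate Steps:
((4496 - 1*17068) - 31894)*(-23888 - 34519) = ((4496 - 17068) - 31894)*(-58407) = (-12572 - 31894)*(-58407) = -44466*(-58407) = 2597125662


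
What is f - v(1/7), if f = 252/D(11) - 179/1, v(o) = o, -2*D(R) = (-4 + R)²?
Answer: -1326/7 ≈ -189.43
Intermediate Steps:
D(R) = -(-4 + R)²/2
f = -1325/7 (f = 252/((-(-4 + 11)²/2)) - 179/1 = 252/((-½*7²)) - 179*1 = 252/((-½*49)) - 179 = 252/(-49/2) - 179 = 252*(-2/49) - 179 = -72/7 - 179 = -1325/7 ≈ -189.29)
f - v(1/7) = -1325/7 - 1/7 = -1325/7 - 1*⅐ = -1325/7 - ⅐ = -1326/7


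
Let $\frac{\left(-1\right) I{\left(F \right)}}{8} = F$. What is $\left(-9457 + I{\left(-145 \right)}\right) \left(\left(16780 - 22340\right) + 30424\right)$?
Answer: $-206296608$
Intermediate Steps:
$I{\left(F \right)} = - 8 F$
$\left(-9457 + I{\left(-145 \right)}\right) \left(\left(16780 - 22340\right) + 30424\right) = \left(-9457 - -1160\right) \left(\left(16780 - 22340\right) + 30424\right) = \left(-9457 + 1160\right) \left(\left(16780 - 22340\right) + 30424\right) = - 8297 \left(-5560 + 30424\right) = \left(-8297\right) 24864 = -206296608$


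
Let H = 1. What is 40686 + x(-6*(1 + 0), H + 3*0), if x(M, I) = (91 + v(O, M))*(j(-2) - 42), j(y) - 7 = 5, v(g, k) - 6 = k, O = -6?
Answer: 37956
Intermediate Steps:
v(g, k) = 6 + k
j(y) = 12 (j(y) = 7 + 5 = 12)
x(M, I) = -2910 - 30*M (x(M, I) = (91 + (6 + M))*(12 - 42) = (97 + M)*(-30) = -2910 - 30*M)
40686 + x(-6*(1 + 0), H + 3*0) = 40686 + (-2910 - (-180)*(1 + 0)) = 40686 + (-2910 - (-180)) = 40686 + (-2910 - 30*(-6)) = 40686 + (-2910 + 180) = 40686 - 2730 = 37956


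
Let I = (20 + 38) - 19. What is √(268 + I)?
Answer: √307 ≈ 17.521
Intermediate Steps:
I = 39 (I = 58 - 19 = 39)
√(268 + I) = √(268 + 39) = √307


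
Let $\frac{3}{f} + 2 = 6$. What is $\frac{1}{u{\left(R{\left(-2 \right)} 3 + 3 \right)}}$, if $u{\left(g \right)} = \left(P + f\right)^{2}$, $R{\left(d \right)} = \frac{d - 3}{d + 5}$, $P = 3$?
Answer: $\frac{16}{225} \approx 0.071111$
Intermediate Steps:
$f = \frac{3}{4}$ ($f = \frac{3}{-2 + 6} = \frac{3}{4} \approx 0.75$)
$R{\left(d \right)} = \frac{-3 + d}{5 + d}$
$u{\left(g \right)} = \frac{225}{16}$ ($u{\left(g \right)} = \left(3 + \frac{3}{4}\right)^{2} = \left(\frac{15}{4}\right)^{2} = \frac{225}{16}$)
$\frac{1}{u{\left(R{\left(-2 \right)} 3 + 3 \right)}} = \frac{1}{\frac{225}{16}} = \frac{16}{225}$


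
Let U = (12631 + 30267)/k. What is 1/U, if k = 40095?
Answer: 40095/42898 ≈ 0.93466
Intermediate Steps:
U = 42898/40095 (U = (12631 + 30267)/40095 = 42898*(1/40095) = 42898/40095 ≈ 1.0699)
1/U = 1/(42898/40095) = 40095/42898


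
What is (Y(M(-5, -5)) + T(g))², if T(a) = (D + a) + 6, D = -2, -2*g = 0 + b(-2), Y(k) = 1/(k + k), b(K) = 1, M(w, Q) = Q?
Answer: 289/25 ≈ 11.560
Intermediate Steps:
Y(k) = 1/(2*k)
g = -½ (g = -(0 + 1)/2 = -½*1 = -½ ≈ -0.50000)
T(a) = 4 + a (T(a) = (-2 + a) + 6 = 4 + a)
(Y(M(-5, -5)) + T(g))² = ((½)/(-5) + (4 - ½))² = ((½)*(-⅕) + 7/2)² = (-⅒ + 7/2)² = (17/5)² = 289/25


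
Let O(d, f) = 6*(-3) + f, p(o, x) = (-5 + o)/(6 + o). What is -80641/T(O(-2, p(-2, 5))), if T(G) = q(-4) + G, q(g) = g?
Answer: 322564/95 ≈ 3395.4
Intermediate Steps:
p(o, x) = (-5 + o)/(6 + o)
O(d, f) = -18 + f
T(G) = -4 + G
-80641/T(O(-2, p(-2, 5))) = -80641/(-4 + (-18 + (-5 - 2)/(6 - 2))) = -80641/(-4 + (-18 - 7/4)) = -80641/(-4 - 79/4) = -80641/(-95/4) = -80641*(-4/95) = 322564/95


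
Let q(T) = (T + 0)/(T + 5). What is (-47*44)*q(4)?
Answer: -8272/9 ≈ -919.11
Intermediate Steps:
q(T) = T/(5 + T)
(-47*44)*q(4) = (-47*44)*(4/(5 + 4)) = -8272/9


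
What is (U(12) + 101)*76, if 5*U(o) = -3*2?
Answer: 37924/5 ≈ 7584.8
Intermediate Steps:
U(o) = -6/5 (U(o) = (-3*2)/5 = (⅕)*(-6) = -6/5)
(U(12) + 101)*76 = (-6/5 + 101)*76 = (499/5)*76 = 37924/5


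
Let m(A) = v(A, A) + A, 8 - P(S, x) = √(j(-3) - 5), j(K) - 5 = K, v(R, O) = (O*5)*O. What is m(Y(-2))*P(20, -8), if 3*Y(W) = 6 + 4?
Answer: 4240/9 - 530*I*√3/9 ≈ 471.11 - 102.0*I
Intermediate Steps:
v(R, O) = 5*O² (v(R, O) = (5*O)*O = 5*O²)
j(K) = 5 + K
P(S, x) = 8 - I*√3 (P(S, x) = 8 - √((5 - 3) - 5) = 8 - √(2 - 5) = 8 - √(-3) = 8 - I*√3)
Y(W) = 10/3 (Y(W) = (6 + 4)/3 = (⅓)*10 = 10/3)
m(A) = A + 5*A² (m(A) = 5*A² + A = A + 5*A²)
m(Y(-2))*P(20, -8) = (10*(1 + 5*(10/3))/3)*(8 - I*√3) = (10*(1 + 50/3)/3)*(8 - I*√3) = ((10/3)*(53/3))*(8 - I*√3) = 530*(8 - I*√3)/9 = 4240/9 - 530*I*√3/9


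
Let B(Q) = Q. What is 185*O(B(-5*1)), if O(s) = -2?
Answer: -370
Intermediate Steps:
185*O(B(-5*1)) = 185*(-2) = -370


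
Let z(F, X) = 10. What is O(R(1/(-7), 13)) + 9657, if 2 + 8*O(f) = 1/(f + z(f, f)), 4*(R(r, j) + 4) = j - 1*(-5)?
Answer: 202792/21 ≈ 9656.8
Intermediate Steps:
R(r, j) = -11/4 + j/4 (R(r, j) = -4 + (j - 1*(-5))/4 = -4 + (j + 5)/4 = -4 + (5 + j)/4 = -4 + (5/4 + j/4) = -11/4 + j/4)
O(f) = -¼ + 1/(8*(10 + f)) (O(f) = -¼ + 1/(8*(f + 10)) = -¼ + 1/(8*(10 + f)))
O(R(1/(-7), 13)) + 9657 = (-19 - 2*(-11/4 + (¼)*13))/(8*(10 + (-11/4 + (¼)*13))) + 9657 = (-19 - 2*(-11/4 + 13/4))/(8*(10 + (-11/4 + 13/4))) + 9657 = (-19 - 2*½)/(8*(10 + ½)) + 9657 = (-19 - 1)/(8*(21/2)) + 9657 = (⅛)*(2/21)*(-20) + 9657 = -5/21 + 9657 = 202792/21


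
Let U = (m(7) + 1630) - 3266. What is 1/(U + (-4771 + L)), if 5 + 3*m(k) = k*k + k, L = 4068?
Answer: -1/2322 ≈ -0.00043066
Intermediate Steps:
m(k) = -5/3 + k/3 + k²/3 (m(k) = -5/3 + (k*k + k)/3 = -5/3 + (k² + k)/3 = -5/3 + (k + k²)/3 = -5/3 + (k/3 + k²/3) = -5/3 + k/3 + k²/3)
U = -1619 (U = ((-5/3 + (⅓)*7 + (⅓)*7²) + 1630) - 3266 = ((-5/3 + 7/3 + (⅓)*49) + 1630) - 3266 = ((-5/3 + 7/3 + 49/3) + 1630) - 3266 = (17 + 1630) - 3266 = 1647 - 3266 = -1619)
1/(U + (-4771 + L)) = 1/(-1619 + (-4771 + 4068)) = 1/(-1619 - 703) = 1/(-2322) = -1/2322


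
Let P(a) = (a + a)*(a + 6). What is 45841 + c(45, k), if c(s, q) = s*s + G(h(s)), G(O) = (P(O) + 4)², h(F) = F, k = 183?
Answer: 21152702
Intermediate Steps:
P(a) = 2*a*(6 + a) (P(a) = (2*a)*(6 + a) = 2*a*(6 + a))
G(O) = (4 + 2*O*(6 + O))² (G(O) = (2*O*(6 + O) + 4)² = (4 + 2*O*(6 + O))²)
c(s, q) = s² + 4*(2 + s*(6 + s))² (c(s, q) = s*s + 4*(2 + s*(6 + s))² = s² + 4*(2 + s*(6 + s))²)
45841 + c(45, k) = 45841 + (45² + 4*(2 + 45*(6 + 45))²) = 45841 + (2025 + 4*(2 + 45*51)²) = 45841 + (2025 + 4*(2 + 2295)²) = 45841 + (2025 + 4*2297²) = 45841 + (2025 + 4*5276209) = 45841 + (2025 + 21104836) = 45841 + 21106861 = 21152702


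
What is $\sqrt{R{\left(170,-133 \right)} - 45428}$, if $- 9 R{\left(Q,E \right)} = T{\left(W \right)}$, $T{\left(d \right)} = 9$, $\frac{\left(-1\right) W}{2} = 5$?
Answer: $i \sqrt{45429} \approx 213.14 i$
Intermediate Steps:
$W = -10$ ($W = \left(-2\right) 5 = -10$)
$R{\left(Q,E \right)} = -1$ ($R{\left(Q,E \right)} = \left(- \frac{1}{9}\right) 9 = -1$)
$\sqrt{R{\left(170,-133 \right)} - 45428} = \sqrt{-1 - 45428} = \sqrt{-45429} = i \sqrt{45429}$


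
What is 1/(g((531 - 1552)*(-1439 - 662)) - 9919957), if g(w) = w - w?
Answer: -1/9919957 ≈ -1.0081e-7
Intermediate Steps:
g(w) = 0
1/(g((531 - 1552)*(-1439 - 662)) - 9919957) = 1/(0 - 9919957) = 1/(-9919957) = -1/9919957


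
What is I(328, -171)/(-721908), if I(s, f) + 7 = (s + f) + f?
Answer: 7/240636 ≈ 2.9090e-5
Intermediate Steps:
I(s, f) = -7 + s + 2*f (I(s, f) = -7 + ((s + f) + f) = -7 + ((f + s) + f) = -7 + (s + 2*f) = -7 + s + 2*f)
I(328, -171)/(-721908) = (-7 + 328 + 2*(-171))/(-721908) = (-7 + 328 - 342)*(-1/721908) = -21*(-1/721908) = 7/240636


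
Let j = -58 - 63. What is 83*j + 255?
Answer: -9788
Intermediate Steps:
j = -121
83*j + 255 = 83*(-121) + 255 = -10043 + 255 = -9788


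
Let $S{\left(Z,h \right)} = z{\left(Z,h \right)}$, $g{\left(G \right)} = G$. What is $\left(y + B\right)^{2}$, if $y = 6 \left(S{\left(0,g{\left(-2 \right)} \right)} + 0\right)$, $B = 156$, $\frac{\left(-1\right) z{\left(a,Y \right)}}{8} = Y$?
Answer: $63504$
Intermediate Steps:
$z{\left(a,Y \right)} = - 8 Y$
$S{\left(Z,h \right)} = - 8 h$
$y = 96$ ($y = 6 \left(\left(-8\right) \left(-2\right) + 0\right) = 6 \left(16 + 0\right) = 6 \cdot 16 = 96$)
$\left(y + B\right)^{2} = \left(96 + 156\right)^{2} = 252^{2} = 63504$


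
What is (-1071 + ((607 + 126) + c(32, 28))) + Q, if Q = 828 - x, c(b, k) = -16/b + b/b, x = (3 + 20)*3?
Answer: 843/2 ≈ 421.50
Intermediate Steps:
x = 69 (x = 23*3 = 69)
c(b, k) = 1 - 16/b (c(b, k) = -16/b + 1 = 1 - 16/b)
Q = 759 (Q = 828 - 1*69 = 828 - 69 = 759)
(-1071 + ((607 + 126) + c(32, 28))) + Q = (-1071 + ((607 + 126) + (-16 + 32)/32)) + 759 = (-1071 + (733 + (1/32)*16)) + 759 = (-1071 + (733 + ½)) + 759 = (-1071 + 1467/2) + 759 = -675/2 + 759 = 843/2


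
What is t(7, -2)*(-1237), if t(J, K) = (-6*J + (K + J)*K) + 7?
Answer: 55665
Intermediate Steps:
t(J, K) = 7 - 6*J + K*(J + K) (t(J, K) = (-6*J + (J + K)*K) + 7 = (-6*J + K*(J + K)) + 7 = 7 - 6*J + K*(J + K))
t(7, -2)*(-1237) = (7 + (-2)² - 6*7 + 7*(-2))*(-1237) = (7 + 4 - 42 - 14)*(-1237) = -45*(-1237) = 55665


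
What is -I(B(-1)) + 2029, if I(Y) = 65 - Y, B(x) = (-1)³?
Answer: 1963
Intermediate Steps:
B(x) = -1
-I(B(-1)) + 2029 = -(65 - 1*(-1)) + 2029 = -(65 + 1) + 2029 = -1*66 + 2029 = -66 + 2029 = 1963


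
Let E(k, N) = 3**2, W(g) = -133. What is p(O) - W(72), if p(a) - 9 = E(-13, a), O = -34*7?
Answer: 151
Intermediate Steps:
E(k, N) = 9
O = -238
p(a) = 18 (p(a) = 9 + 9 = 18)
p(O) - W(72) = 18 - 1*(-133) = 18 + 133 = 151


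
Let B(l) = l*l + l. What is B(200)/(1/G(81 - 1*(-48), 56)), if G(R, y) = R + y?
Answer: 7437000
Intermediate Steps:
B(l) = l + l² (B(l) = l² + l = l + l²)
B(200)/(1/G(81 - 1*(-48), 56)) = (200*(1 + 200))/(1/((81 - 1*(-48)) + 56)) = (200*201)/(1/((81 + 48) + 56)) = 40200/(1/(129 + 56)) = 40200/(1/185) = 40200*185 = 7437000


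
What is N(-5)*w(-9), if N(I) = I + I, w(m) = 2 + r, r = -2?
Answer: 0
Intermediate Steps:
w(m) = 0 (w(m) = 2 - 2 = 0)
N(I) = 2*I
N(-5)*w(-9) = (2*(-5))*0 = -10*0 = 0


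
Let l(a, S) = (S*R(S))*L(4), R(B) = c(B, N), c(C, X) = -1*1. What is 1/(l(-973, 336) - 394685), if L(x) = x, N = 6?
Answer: -1/396029 ≈ -2.5251e-6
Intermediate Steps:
c(C, X) = -1
R(B) = -1
l(a, S) = -4*S (l(a, S) = (S*(-1))*4 = -S*4 = -4*S)
1/(l(-973, 336) - 394685) = 1/(-4*336 - 394685) = 1/(-1344 - 394685) = 1/(-396029) = -1/396029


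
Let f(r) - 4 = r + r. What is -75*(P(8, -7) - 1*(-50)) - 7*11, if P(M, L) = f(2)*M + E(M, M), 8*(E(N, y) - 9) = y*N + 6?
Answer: -39833/4 ≈ -9958.3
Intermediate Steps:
E(N, y) = 39/4 + N*y/8 (E(N, y) = 9 + (y*N + 6)/8 = 9 + (N*y + 6)/8 = 9 + (6 + N*y)/8 = 9 + (¾ + N*y/8) = 39/4 + N*y/8)
f(r) = 4 + 2*r (f(r) = 4 + (r + r) = 4 + 2*r)
P(M, L) = 39/4 + 8*M + M²/8 (P(M, L) = (4 + 2*2)*M + (39/4 + M*M/8) = (4 + 4)*M + (39/4 + M²/8) = 8*M + (39/4 + M²/8) = 39/4 + 8*M + M²/8)
-75*(P(8, -7) - 1*(-50)) - 7*11 = -75*((39/4 + 8*8 + (⅛)*8²) - 1*(-50)) - 7*11 = -75*((39/4 + 64 + (⅛)*64) + 50) - 77 = -75*((39/4 + 64 + 8) + 50) - 77 = -75*(327/4 + 50) - 77 = -75*527/4 - 77 = -39525/4 - 77 = -39833/4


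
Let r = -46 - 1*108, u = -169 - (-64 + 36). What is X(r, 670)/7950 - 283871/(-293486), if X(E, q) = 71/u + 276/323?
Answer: 25696242390772/26565387884775 ≈ 0.96728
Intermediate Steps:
u = -141 (u = -169 - 1*(-28) = -169 + 28 = -141)
r = -154 (r = -46 - 108 = -154)
X(E, q) = 15983/45543 (X(E, q) = 71/(-141) + 276/323 = 71*(-1/141) + 276*(1/323) = -71/141 + 276/323 = 15983/45543)
X(r, 670)/7950 - 283871/(-293486) = (15983/45543)/7950 - 283871/(-293486) = (15983/45543)*(1/7950) - 283871*(-1/293486) = 15983/362066850 + 283871/293486 = 25696242390772/26565387884775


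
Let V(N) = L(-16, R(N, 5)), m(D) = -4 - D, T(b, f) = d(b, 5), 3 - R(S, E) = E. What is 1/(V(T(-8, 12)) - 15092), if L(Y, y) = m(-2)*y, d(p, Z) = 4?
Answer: -1/15088 ≈ -6.6278e-5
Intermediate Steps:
R(S, E) = 3 - E
T(b, f) = 4
L(Y, y) = -2*y (L(Y, y) = (-4 - 1*(-2))*y = (-4 + 2)*y = -2*y)
V(N) = 4 (V(N) = -2*(3 - 1*5) = -2*(3 - 5) = -2*(-2) = 4)
1/(V(T(-8, 12)) - 15092) = 1/(4 - 15092) = 1/(-15088) = -1/15088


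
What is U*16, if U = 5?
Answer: 80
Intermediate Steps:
U*16 = 5*16 = 80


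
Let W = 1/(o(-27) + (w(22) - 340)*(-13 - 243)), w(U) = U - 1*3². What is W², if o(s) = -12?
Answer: 1/7005690000 ≈ 1.4274e-10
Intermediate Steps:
w(U) = -9 + U (w(U) = U - 1*9 = U - 9 = -9 + U)
W = 1/83700 (W = 1/(-12 + ((-9 + 22) - 340)*(-13 - 243)) = 1/(-12 + (13 - 340)*(-256)) = 1/(-12 - 327*(-256)) = 1/(-12 + 83712) = 1/83700 ≈ 1.1947e-5)
W² = (1/83700)² = 1/7005690000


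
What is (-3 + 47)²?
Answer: 1936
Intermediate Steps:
(-3 + 47)² = 44² = 1936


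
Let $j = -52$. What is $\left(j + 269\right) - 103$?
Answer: $114$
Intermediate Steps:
$\left(j + 269\right) - 103 = \left(-52 + 269\right) - 103 = 217 - 103 = 114$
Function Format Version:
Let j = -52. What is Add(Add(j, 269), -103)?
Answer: 114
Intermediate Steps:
Add(Add(j, 269), -103) = Add(Add(-52, 269), -103) = Add(217, -103) = 114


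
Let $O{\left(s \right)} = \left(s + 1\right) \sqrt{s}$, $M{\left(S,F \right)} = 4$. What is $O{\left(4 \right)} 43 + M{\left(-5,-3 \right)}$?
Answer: $434$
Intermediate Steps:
$O{\left(s \right)} = \sqrt{s} \left(1 + s\right)$ ($O{\left(s \right)} = \left(1 + s\right) \sqrt{s} = \sqrt{s} \left(1 + s\right)$)
$O{\left(4 \right)} 43 + M{\left(-5,-3 \right)} = \sqrt{4} \left(1 + 4\right) 43 + 4 = 2 \cdot 5 \cdot 43 + 4 = 10 \cdot 43 + 4 = 430 + 4 = 434$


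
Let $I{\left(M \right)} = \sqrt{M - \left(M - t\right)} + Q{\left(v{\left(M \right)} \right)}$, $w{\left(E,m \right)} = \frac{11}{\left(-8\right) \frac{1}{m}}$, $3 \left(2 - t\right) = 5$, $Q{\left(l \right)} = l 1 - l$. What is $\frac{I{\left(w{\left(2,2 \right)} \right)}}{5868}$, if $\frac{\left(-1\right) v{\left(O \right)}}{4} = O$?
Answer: $\frac{\sqrt{3}}{17604} \approx 9.839 \cdot 10^{-5}$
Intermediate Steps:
$v{\left(O \right)} = - 4 O$
$Q{\left(l \right)} = 0$ ($Q{\left(l \right)} = l - l = 0$)
$t = \frac{1}{3}$ ($t = 2 - \frac{5}{3} = \frac{1}{3} \approx 0.33333$)
$w{\left(E,m \right)} = - \frac{11 m}{8}$ ($w{\left(E,m \right)} = 11 \left(- \frac{m}{8}\right) = - \frac{11 m}{8}$)
$I{\left(M \right)} = \frac{\sqrt{3}}{3}$ ($I{\left(M \right)} = \sqrt{M - \left(- \frac{1}{3} + M\right)} + 0 = \sqrt{\frac{1}{3}} + 0 = \frac{\sqrt{3}}{3} + 0 = \frac{\sqrt{3}}{3}$)
$\frac{I{\left(w{\left(2,2 \right)} \right)}}{5868} = \frac{\frac{1}{3} \sqrt{3}}{5868} = \frac{\sqrt{3}}{3} \cdot \frac{1}{5868} = \frac{\sqrt{3}}{17604}$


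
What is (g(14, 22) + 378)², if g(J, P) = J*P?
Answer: 470596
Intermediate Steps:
(g(14, 22) + 378)² = (14*22 + 378)² = (308 + 378)² = 686² = 470596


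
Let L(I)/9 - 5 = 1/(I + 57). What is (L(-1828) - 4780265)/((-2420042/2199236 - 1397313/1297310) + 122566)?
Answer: -431314462685556534565/11058810932564196252 ≈ -39.002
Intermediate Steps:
L(I) = 45 + 9/(57 + I) (L(I) = 45 + 9/(I + 57) = 45 + 9/(57 + I))
(L(-1828) - 4780265)/((-2420042/2199236 - 1397313/1297310) + 122566) = (9*(286 + 5*(-1828))/(57 - 1828) - 4780265)/((-2420042/2199236 - 1397313/1297310) + 122566) = (9*(286 - 9140)/(-1771) - 4780265)/((-2420042*1/2199236 - 1397313*1/1297310) + 122566) = (9*(-1/1771)*(-8854) - 4780265)/((-1210021/1099618 - 1397313/1297310) + 122566) = (79686/1771 - 4780265)/(-776570717486/356636356895 + 122566) = -8465769629/(1771*43710715148475084/356636356895) = -8465769629/1771*356636356895/43710715148475084 = -431314462685556534565/11058810932564196252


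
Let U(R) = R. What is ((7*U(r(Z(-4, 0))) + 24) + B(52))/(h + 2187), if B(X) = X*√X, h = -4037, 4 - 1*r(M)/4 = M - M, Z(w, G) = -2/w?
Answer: -68/925 - 52*√13/925 ≈ -0.27620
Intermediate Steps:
r(M) = 16 (r(M) = 16 - 4*(M - M) = 16 - 4*0 = 16 + 0 = 16)
B(X) = X^(3/2)
((7*U(r(Z(-4, 0))) + 24) + B(52))/(h + 2187) = ((7*16 + 24) + 52^(3/2))/(-4037 + 2187) = ((112 + 24) + 104*√13)/(-1850) = (136 + 104*√13)*(-1/1850) = -68/925 - 52*√13/925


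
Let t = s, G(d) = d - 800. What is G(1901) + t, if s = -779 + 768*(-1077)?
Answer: -826814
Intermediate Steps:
s = -827915 (s = -779 - 827136 = -827915)
G(d) = -800 + d
t = -827915
G(1901) + t = (-800 + 1901) - 827915 = 1101 - 827915 = -826814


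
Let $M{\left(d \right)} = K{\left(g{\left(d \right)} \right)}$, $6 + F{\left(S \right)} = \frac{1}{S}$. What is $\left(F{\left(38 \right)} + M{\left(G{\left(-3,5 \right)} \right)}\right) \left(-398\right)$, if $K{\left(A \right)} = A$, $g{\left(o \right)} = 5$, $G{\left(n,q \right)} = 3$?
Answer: $\frac{7363}{19} \approx 387.53$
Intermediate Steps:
$F{\left(S \right)} = -6 + \frac{1}{S}$
$M{\left(d \right)} = 5$
$\left(F{\left(38 \right)} + M{\left(G{\left(-3,5 \right)} \right)}\right) \left(-398\right) = \left(\left(-6 + \frac{1}{38}\right) + 5\right) \left(-398\right) = \left(- \frac{227}{38} + 5\right) \left(-398\right) = \left(- \frac{37}{38}\right) \left(-398\right) = \frac{7363}{19}$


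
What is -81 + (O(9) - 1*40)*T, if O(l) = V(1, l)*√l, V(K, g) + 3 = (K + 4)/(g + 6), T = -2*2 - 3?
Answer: 255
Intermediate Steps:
T = -7 (T = -4 - 3 = -7)
V(K, g) = -3 + (4 + K)/(6 + g) (V(K, g) = -3 + (K + 4)/(g + 6) = -3 + (4 + K)/(6 + g))
O(l) = √l*(-13 - 3*l)/(6 + l) (O(l) = ((-14 + 1 - 3*l)/(6 + l))*√l = ((-13 - 3*l)/(6 + l))*√l = √l*(-13 - 3*l)/(6 + l))
-81 + (O(9) - 1*40)*T = -81 + (√9*(-13 - 3*9)/(6 + 9) - 1*40)*(-7) = -81 + (3*(-13 - 27)/15 - 40)*(-7) = -81 + (3*(1/15)*(-40) - 40)*(-7) = -81 + (-8 - 40)*(-7) = -81 - 48*(-7) = -81 + 336 = 255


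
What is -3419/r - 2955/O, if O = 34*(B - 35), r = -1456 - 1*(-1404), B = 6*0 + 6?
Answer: 135569/1972 ≈ 68.747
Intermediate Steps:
B = 6 (B = 0 + 6 = 6)
r = -52 (r = -1456 + 1404 = -52)
O = -986 (O = 34*(6 - 35) = 34*(-29) = -986)
-3419/r - 2955/O = -3419/(-52) - 2955/(-986) = -3419*(-1/52) - 2955*(-1/986) = 263/4 + 2955/986 = 135569/1972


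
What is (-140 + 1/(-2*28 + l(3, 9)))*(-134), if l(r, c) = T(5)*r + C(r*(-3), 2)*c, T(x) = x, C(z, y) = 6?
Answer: 243746/13 ≈ 18750.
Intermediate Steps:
l(r, c) = 5*r + 6*c
(-140 + 1/(-2*28 + l(3, 9)))*(-134) = (-140 + 1/(-2*28 + (5*3 + 6*9)))*(-134) = (-140 + 1/(-56 + (15 + 54)))*(-134) = (-140 + 1/(-56 + 69))*(-134) = (-140 + 1/13)*(-134) = -1819/13*(-134) = 243746/13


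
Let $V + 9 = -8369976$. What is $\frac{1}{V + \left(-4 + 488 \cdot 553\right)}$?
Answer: $- \frac{1}{8100125} \approx -1.2345 \cdot 10^{-7}$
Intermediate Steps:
$V = -8369985$ ($V = -9 - 8369976 = -8369985$)
$\frac{1}{V + \left(-4 + 488 \cdot 553\right)} = \frac{1}{-8369985 + \left(-4 + 488 \cdot 553\right)} = \frac{1}{-8369985 + \left(-4 + 269864\right)} = \frac{1}{-8369985 + 269860} = \frac{1}{-8100125} = - \frac{1}{8100125}$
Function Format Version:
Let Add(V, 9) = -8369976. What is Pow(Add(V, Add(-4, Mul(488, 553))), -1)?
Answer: Rational(-1, 8100125) ≈ -1.2345e-7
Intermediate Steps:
V = -8369985 (V = Add(-9, -8369976) = -8369985)
Pow(Add(V, Add(-4, Mul(488, 553))), -1) = Pow(Add(-8369985, Add(-4, Mul(488, 553))), -1) = Pow(Add(-8369985, Add(-4, 269864)), -1) = Pow(Add(-8369985, 269860), -1) = Pow(-8100125, -1) = Rational(-1, 8100125)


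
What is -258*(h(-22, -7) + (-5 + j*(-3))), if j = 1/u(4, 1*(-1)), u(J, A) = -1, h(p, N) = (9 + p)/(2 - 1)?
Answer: 3870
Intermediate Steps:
h(p, N) = 9 + p (h(p, N) = (9 + p)/1 = (9 + p)*1 = 9 + p)
j = -1 (j = 1/(-1) = -1)
-258*(h(-22, -7) + (-5 + j*(-3))) = -258*((9 - 22) + (-5 - 1*(-3))) = -258*(-13 + (-5 + 3)) = -258*(-13 - 2) = -258*(-15) = 3870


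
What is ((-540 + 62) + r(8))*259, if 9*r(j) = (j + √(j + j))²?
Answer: -119658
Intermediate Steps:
r(j) = (j + √2*√j)²/9 (r(j) = (j + √(j + j))²/9 = (j + √(2*j))²/9 = (j + √2*√j)²/9)
((-540 + 62) + r(8))*259 = ((-540 + 62) + (8 + √2*√8)²/9)*259 = (-478 + (8 + √2*(2*√2))²/9)*259 = (-478 + (8 + 4)²/9)*259 = (-478 + (⅑)*12²)*259 = (-478 + (⅑)*144)*259 = (-478 + 16)*259 = -462*259 = -119658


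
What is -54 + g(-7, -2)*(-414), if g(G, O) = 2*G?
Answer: 5742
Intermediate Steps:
-54 + g(-7, -2)*(-414) = -54 + (2*(-7))*(-414) = -54 - 14*(-414) = -54 + 5796 = 5742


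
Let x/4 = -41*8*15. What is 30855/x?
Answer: -2057/1312 ≈ -1.5678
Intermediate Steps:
x = -19680 (x = 4*(-41*8*15) = 4*(-328*15) = 4*(-4920) = -19680)
30855/x = 30855/(-19680) = 30855*(-1/19680) = -2057/1312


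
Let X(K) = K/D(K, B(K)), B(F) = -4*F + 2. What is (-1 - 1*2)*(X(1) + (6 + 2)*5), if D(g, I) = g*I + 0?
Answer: -237/2 ≈ -118.50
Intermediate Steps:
B(F) = 2 - 4*F
D(g, I) = I*g (D(g, I) = I*g + 0 = I*g)
X(K) = 1/(2 - 4*K) (X(K) = K/(((2 - 4*K)*K)) = K/((K*(2 - 4*K))) = K*(1/(K*(2 - 4*K))) = 1/(2 - 4*K))
(-1 - 1*2)*(X(1) + (6 + 2)*5) = (-1 - 1*2)*(-1/(-2 + 4*1) + (6 + 2)*5) = (-1 - 2)*(-1/(-2 + 4) + 8*5) = -3*(-1/2 + 40) = -3*(-1*½ + 40) = -3*(-½ + 40) = -3*79/2 = -237/2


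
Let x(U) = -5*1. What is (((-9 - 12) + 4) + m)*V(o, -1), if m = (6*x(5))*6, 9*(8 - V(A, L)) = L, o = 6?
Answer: -14381/9 ≈ -1597.9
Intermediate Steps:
x(U) = -5
V(A, L) = 8 - L/9
m = -180 (m = (6*(-5))*6 = -30*6 = -180)
(((-9 - 12) + 4) + m)*V(o, -1) = (((-9 - 12) + 4) - 180)*(8 - ⅑*(-1)) = ((-21 + 4) - 180)*(8 + ⅑) = (-17 - 180)*(73/9) = -197*73/9 = -14381/9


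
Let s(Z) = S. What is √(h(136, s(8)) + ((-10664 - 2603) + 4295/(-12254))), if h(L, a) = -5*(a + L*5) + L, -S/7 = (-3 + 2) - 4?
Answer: I*√2508634211226/12254 ≈ 129.25*I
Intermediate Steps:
S = 35 (S = -7*((-3 + 2) - 4) = -7*(-1 - 4) = -7*(-5) = 35)
s(Z) = 35
h(L, a) = -24*L - 5*a (h(L, a) = -5*(a + 5*L) + L = (-25*L - 5*a) + L = -24*L - 5*a)
√(h(136, s(8)) + ((-10664 - 2603) + 4295/(-12254))) = √((-24*136 - 5*35) + ((-10664 - 2603) + 4295/(-12254))) = √((-3264 - 175) + (-13267 + 4295*(-1/12254))) = √(-3439 + (-13267 - 4295/12254)) = √(-3439 - 162578113/12254) = √(-204719619/12254) = I*√2508634211226/12254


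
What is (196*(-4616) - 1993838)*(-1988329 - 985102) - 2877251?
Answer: 8618706910143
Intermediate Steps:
(196*(-4616) - 1993838)*(-1988329 - 985102) - 2877251 = (-904736 - 1993838)*(-2973431) - 2877251 = -2898574*(-2973431) - 2877251 = 8618709787394 - 2877251 = 8618706910143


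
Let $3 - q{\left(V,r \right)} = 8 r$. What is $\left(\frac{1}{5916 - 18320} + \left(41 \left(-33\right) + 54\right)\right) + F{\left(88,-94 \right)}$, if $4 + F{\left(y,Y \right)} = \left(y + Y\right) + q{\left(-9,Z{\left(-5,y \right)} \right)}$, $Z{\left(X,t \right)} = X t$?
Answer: $\frac{27462455}{12404} \approx 2214.0$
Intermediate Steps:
$q{\left(V,r \right)} = 3 - 8 r$
$F{\left(y,Y \right)} = -1 + Y + 41 y$ ($F{\left(y,Y \right)} = -4 - \left(-3 - Y - y + 8 \left(-5\right) y\right) = -4 + \left(\left(Y + y\right) + \left(3 + 40 y\right)\right) = -4 + \left(3 + Y + 41 y\right) = -1 + Y + 41 y$)
$\left(\frac{1}{5916 - 18320} + \left(41 \left(-33\right) + 54\right)\right) + F{\left(88,-94 \right)} = \left(\frac{1}{5916 - 18320} + \left(41 \left(-33\right) + 54\right)\right) - -3513 = \left(\frac{1}{-12404} + \left(-1353 + 54\right)\right) - -3513 = \left(- \frac{1}{12404} - 1299\right) + 3513 = - \frac{16112797}{12404} + 3513 = \frac{27462455}{12404}$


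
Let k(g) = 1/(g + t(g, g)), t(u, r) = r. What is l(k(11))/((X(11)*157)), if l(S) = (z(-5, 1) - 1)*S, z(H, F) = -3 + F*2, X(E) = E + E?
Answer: -1/37994 ≈ -2.6320e-5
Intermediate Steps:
X(E) = 2*E
z(H, F) = -3 + 2*F
k(g) = 1/(2*g) (k(g) = 1/(g + g) = 1/(2*g))
l(S) = -2*S (l(S) = ((-3 + 2*1) - 1)*S = ((-3 + 2) - 1)*S = (-1 - 1)*S = -2*S)
l(k(11))/((X(11)*157)) = (-1/11)/(((2*11)*157)) = (-1/11)/((22*157)) = -2*1/22/3454 = -1/11*1/3454 = -1/37994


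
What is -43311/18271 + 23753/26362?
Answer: -707773519/481660102 ≈ -1.4694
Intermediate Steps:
-43311/18271 + 23753/26362 = -707773519/481660102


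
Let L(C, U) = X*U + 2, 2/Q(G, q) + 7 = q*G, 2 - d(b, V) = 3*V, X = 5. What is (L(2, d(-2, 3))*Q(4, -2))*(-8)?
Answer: -176/5 ≈ -35.200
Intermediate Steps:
d(b, V) = 2 - 3*V
Q(G, q) = 2/(-7 + G*q) (Q(G, q) = 2/(-7 + q*G) = 2/(-7 + G*q))
L(C, U) = 2 + 5*U (L(C, U) = 5*U + 2 = 2 + 5*U)
(L(2, d(-2, 3))*Q(4, -2))*(-8) = ((2 + 5*(2 - 3*3))*(2/(-7 + 4*(-2))))*(-8) = ((2 + 5*(2 - 9))*(2/(-7 - 8)))*(-8) = ((2 + 5*(-7))*(2/(-15)))*(-8) = ((2 - 35)*(2*(-1/15)))*(-8) = -33*(-2/15)*(-8) = (22/5)*(-8) = -176/5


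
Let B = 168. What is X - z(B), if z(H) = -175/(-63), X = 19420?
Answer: 174755/9 ≈ 19417.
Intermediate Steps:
z(H) = 25/9 (z(H) = -175*(-1/63) = 25/9)
X - z(B) = 19420 - 1*25/9 = 19420 - 25/9 = 174755/9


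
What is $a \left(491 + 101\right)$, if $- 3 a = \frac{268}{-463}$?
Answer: $\frac{158656}{1389} \approx 114.22$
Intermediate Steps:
$a = \frac{268}{1389}$ ($a = - \frac{268 \frac{1}{-463}}{3} = - \frac{268 \left(- \frac{1}{463}\right)}{3} = \left(- \frac{1}{3}\right) \left(- \frac{268}{463}\right) = \frac{268}{1389} \approx 0.19294$)
$a \left(491 + 101\right) = \frac{268 \left(491 + 101\right)}{1389} = \frac{268}{1389} \cdot 592 = \frac{158656}{1389}$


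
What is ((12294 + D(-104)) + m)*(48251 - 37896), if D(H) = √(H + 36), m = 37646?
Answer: 517128700 + 20710*I*√17 ≈ 5.1713e+8 + 85390.0*I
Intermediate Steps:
D(H) = √(36 + H)
((12294 + D(-104)) + m)*(48251 - 37896) = ((12294 + √(36 - 104)) + 37646)*(48251 - 37896) = ((12294 + √(-68)) + 37646)*10355 = ((12294 + 2*I*√17) + 37646)*10355 = (49940 + 2*I*√17)*10355 = 517128700 + 20710*I*√17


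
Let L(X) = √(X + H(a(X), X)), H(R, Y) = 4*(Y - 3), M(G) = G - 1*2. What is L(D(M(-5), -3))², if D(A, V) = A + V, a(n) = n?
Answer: -62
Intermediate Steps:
M(G) = -2 + G (M(G) = G - 2 = -2 + G)
H(R, Y) = -12 + 4*Y (H(R, Y) = 4*(-3 + Y) = -12 + 4*Y)
L(X) = √(-12 + 5*X) (L(X) = √(X + (-12 + 4*X)) = √(-12 + 5*X))
L(D(M(-5), -3))² = (√(-12 + 5*((-2 - 5) - 3)))² = (√(-12 + 5*(-7 - 3)))² = (√(-12 + 5*(-10)))² = (√(-12 - 50))² = (√(-62))² = (I*√62)² = -62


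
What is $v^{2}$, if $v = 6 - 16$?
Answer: $100$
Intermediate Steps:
$v = -10$ ($v = 6 - 16 = -10$)
$v^{2} = \left(-10\right)^{2} = 100$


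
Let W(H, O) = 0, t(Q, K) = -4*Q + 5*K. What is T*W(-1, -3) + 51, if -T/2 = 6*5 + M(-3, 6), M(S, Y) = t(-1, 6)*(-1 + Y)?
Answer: 51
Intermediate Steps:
M(S, Y) = -34 + 34*Y (M(S, Y) = (-4*(-1) + 5*6)*(-1 + Y) = (4 + 30)*(-1 + Y) = 34*(-1 + Y) = -34 + 34*Y)
T = -400 (T = -2*(6*5 + (-34 + 34*6)) = -2*(30 + (-34 + 204)) = -2*(30 + 170) = -2*200 = -400)
T*W(-1, -3) + 51 = -400*0 + 51 = 0 + 51 = 51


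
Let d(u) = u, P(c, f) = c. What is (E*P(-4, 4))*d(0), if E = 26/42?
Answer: 0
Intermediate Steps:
E = 13/21 (E = 26*(1/42) = 13/21 ≈ 0.61905)
(E*P(-4, 4))*d(0) = ((13/21)*(-4))*0 = -52/21*0 = 0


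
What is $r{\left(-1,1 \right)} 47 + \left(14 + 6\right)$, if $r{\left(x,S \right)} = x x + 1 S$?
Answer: $114$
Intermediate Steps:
$r{\left(x,S \right)} = S + x^{2}$ ($r{\left(x,S \right)} = x^{2} + S = S + x^{2}$)
$r{\left(-1,1 \right)} 47 + \left(14 + 6\right) = \left(1 + \left(-1\right)^{2}\right) 47 + \left(14 + 6\right) = \left(1 + 1\right) 47 + 20 = 2 \cdot 47 + 20 = 94 + 20 = 114$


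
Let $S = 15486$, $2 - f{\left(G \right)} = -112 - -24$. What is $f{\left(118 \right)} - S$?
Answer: $-15396$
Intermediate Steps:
$f{\left(G \right)} = 90$ ($f{\left(G \right)} = 2 - \left(-112 - -24\right) = 2 - \left(-112 + 24\right) = 2 - -88 = 2 + 88 = 90$)
$f{\left(118 \right)} - S = 90 - 15486 = -15396$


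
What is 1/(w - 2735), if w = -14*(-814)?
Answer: 1/8661 ≈ 0.00011546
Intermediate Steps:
w = 11396
1/(w - 2735) = 1/(11396 - 2735) = 1/8661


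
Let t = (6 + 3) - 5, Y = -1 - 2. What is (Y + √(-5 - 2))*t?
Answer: -12 + 4*I*√7 ≈ -12.0 + 10.583*I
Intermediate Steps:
Y = -3
t = 4 (t = 9 - 5 = 4)
(Y + √(-5 - 2))*t = (-3 + √(-5 - 2))*4 = (-3 + √(-7))*4 = (-3 + I*√7)*4 = -12 + 4*I*√7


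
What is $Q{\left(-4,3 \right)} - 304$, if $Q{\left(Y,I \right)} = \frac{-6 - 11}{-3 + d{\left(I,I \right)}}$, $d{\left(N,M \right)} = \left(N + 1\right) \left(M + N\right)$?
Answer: $- \frac{6401}{21} \approx -304.81$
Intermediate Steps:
$d{\left(N,M \right)} = \left(1 + N\right) \left(M + N\right)$
$Q{\left(Y,I \right)} = - \frac{17}{-3 + 2 I + 2 I^{2}}$ ($Q{\left(Y,I \right)} = \frac{-6 - 11}{-3 + \left(I + I + I^{2} + I I\right)} = - \frac{17}{-3 + \left(I + I + I^{2} + I^{2}\right)} = - \frac{17}{-3 + \left(2 I + 2 I^{2}\right)} = - \frac{17}{-3 + 2 I + 2 I^{2}}$)
$Q{\left(-4,3 \right)} - 304 = - \frac{17}{-3 + 2 \cdot 3 + 2 \cdot 3^{2}} - 304 = - \frac{17}{-3 + 6 + 2 \cdot 9} - 304 = - \frac{17}{-3 + 6 + 18} - 304 = - \frac{17}{21} - 304 = - \frac{6401}{21}$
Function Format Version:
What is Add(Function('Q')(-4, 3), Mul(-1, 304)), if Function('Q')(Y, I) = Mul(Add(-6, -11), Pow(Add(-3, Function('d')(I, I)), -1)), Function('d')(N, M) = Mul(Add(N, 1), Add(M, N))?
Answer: Rational(-6401, 21) ≈ -304.81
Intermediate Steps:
Function('d')(N, M) = Mul(Add(1, N), Add(M, N))
Function('Q')(Y, I) = Mul(-17, Pow(Add(-3, Mul(2, I), Mul(2, Pow(I, 2))), -1)) (Function('Q')(Y, I) = Mul(Add(-6, -11), Pow(Add(-3, Add(I, I, Pow(I, 2), Mul(I, I))), -1)) = Mul(-17, Pow(Add(-3, Add(I, I, Pow(I, 2), Pow(I, 2))), -1)) = Mul(-17, Pow(Add(-3, Add(Mul(2, I), Mul(2, Pow(I, 2)))), -1)) = Mul(-17, Pow(Add(-3, Mul(2, I), Mul(2, Pow(I, 2))), -1)))
Add(Function('Q')(-4, 3), Mul(-1, 304)) = Add(Mul(-17, Pow(Add(-3, Mul(2, 3), Mul(2, Pow(3, 2))), -1)), Mul(-1, 304)) = Add(Mul(-17, Pow(Add(-3, 6, Mul(2, 9)), -1)), -304) = Add(Mul(-17, Pow(Add(-3, 6, 18), -1)), -304) = Add(Mul(-17, Pow(21, -1)), -304) = Add(Mul(-17, Rational(1, 21)), -304) = Add(Rational(-17, 21), -304) = Rational(-6401, 21)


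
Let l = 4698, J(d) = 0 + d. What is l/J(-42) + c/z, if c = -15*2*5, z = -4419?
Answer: -1153009/10311 ≈ -111.82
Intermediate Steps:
c = -150 (c = -30*5 = -150)
J(d) = d
l/J(-42) + c/z = 4698/(-42) - 150/(-4419) = 4698*(-1/42) - 150*(-1/4419) = -783/7 + 50/1473 = -1153009/10311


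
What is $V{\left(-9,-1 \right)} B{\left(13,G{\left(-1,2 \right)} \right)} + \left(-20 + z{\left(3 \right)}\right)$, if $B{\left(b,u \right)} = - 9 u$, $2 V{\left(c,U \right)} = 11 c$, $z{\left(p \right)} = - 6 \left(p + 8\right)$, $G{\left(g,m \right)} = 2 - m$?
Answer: $-86$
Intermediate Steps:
$z{\left(p \right)} = -48 - 6 p$ ($z{\left(p \right)} = - 6 \left(8 + p\right) = -48 - 6 p$)
$V{\left(c,U \right)} = \frac{11 c}{2}$
$V{\left(-9,-1 \right)} B{\left(13,G{\left(-1,2 \right)} \right)} + \left(-20 + z{\left(3 \right)}\right) = \frac{11}{2} \left(-9\right) \left(- 9 \left(2 - 2\right)\right) - 86 = - \frac{99 \left(- 9 \left(2 - 2\right)\right)}{2} - 86 = - \frac{99 \left(\left(-9\right) 0\right)}{2} - 86 = \left(- \frac{99}{2}\right) 0 - 86 = 0 - 86 = -86$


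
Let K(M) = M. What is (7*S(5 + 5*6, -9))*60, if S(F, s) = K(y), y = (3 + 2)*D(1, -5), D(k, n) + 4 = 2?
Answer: -4200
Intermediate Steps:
D(k, n) = -2 (D(k, n) = -4 + 2 = -2)
y = -10 (y = (3 + 2)*(-2) = 5*(-2) = -10)
S(F, s) = -10
(7*S(5 + 5*6, -9))*60 = (7*(-10))*60 = -70*60 = -4200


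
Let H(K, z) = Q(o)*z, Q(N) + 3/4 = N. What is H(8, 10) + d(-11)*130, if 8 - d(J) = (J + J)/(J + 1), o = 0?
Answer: 1493/2 ≈ 746.50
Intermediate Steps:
Q(N) = -3/4 + N
d(J) = 8 - 2*J/(1 + J) (d(J) = 8 - (J + J)/(J + 1) = 8 - 2*J/(1 + J))
H(K, z) = -3*z/4 (H(K, z) = (-3/4 + 0)*z = -3*z/4)
H(8, 10) + d(-11)*130 = -3/4*10 + (2*(4 + 3*(-11))/(1 - 11))*130 = -15/2 + (2*(4 - 33)/(-10))*130 = -15/2 + (2*(-1/10)*(-29))*130 = -15/2 + (29/5)*130 = -15/2 + 754 = 1493/2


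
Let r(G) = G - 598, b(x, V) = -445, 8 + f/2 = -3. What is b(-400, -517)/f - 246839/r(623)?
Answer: -5419333/550 ≈ -9853.3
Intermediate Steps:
f = -22 (f = -16 + 2*(-3) = -16 - 6 = -22)
r(G) = -598 + G
b(-400, -517)/f - 246839/r(623) = -445/(-22) - 246839/(-598 + 623) = -445*(-1/22) - 246839/25 = 445/22 - 246839*1/25 = 445/22 - 246839/25 = -5419333/550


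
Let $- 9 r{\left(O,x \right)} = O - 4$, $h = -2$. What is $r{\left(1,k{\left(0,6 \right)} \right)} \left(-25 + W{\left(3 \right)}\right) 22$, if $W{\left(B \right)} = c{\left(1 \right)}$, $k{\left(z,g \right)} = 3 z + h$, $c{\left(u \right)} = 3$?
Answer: $- \frac{484}{3} \approx -161.33$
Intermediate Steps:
$k{\left(z,g \right)} = -2 + 3 z$ ($k{\left(z,g \right)} = 3 z - 2 = -2 + 3 z$)
$r{\left(O,x \right)} = \frac{4}{9} - \frac{O}{9}$ ($r{\left(O,x \right)} = - \frac{O - 4}{9} = - \frac{-4 + O}{9} = \frac{4}{9} - \frac{O}{9}$)
$W{\left(B \right)} = 3$
$r{\left(1,k{\left(0,6 \right)} \right)} \left(-25 + W{\left(3 \right)}\right) 22 = \left(\frac{4}{9} - \frac{1}{9}\right) \left(-25 + 3\right) 22 = \left(\frac{4}{9} - \frac{1}{9}\right) \left(-22\right) 22 = \frac{1}{3} \left(-22\right) 22 = \left(- \frac{22}{3}\right) 22 = - \frac{484}{3}$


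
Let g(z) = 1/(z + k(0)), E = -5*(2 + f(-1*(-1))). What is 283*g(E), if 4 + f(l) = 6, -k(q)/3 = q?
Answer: -283/20 ≈ -14.150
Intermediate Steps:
k(q) = -3*q
f(l) = 2 (f(l) = -4 + 6 = 2)
E = -20 (E = -5*(2 + 2) = -5*4 = -20)
g(z) = 1/z (g(z) = 1/(z - 3*0) = 1/(z + 0) = 1/z)
283*g(E) = 283/(-20) = 283*(-1/20) = -283/20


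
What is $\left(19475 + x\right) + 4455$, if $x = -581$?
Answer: $23349$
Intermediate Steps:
$\left(19475 + x\right) + 4455 = \left(19475 - 581\right) + 4455 = 18894 + 4455 = 23349$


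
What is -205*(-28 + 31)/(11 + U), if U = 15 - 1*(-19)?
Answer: -41/3 ≈ -13.667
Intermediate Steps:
U = 34 (U = 15 + 19 = 34)
-205*(-28 + 31)/(11 + U) = -205*(-28 + 31)/(11 + 34) = -615/45 = -205*1/15 = -41/3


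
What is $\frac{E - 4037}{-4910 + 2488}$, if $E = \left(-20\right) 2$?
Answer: $\frac{4077}{2422} \approx 1.6833$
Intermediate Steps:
$E = -40$
$\frac{E - 4037}{-4910 + 2488} = \frac{-40 - 4037}{-4910 + 2488} = - \frac{4077}{-2422} = \left(-4077\right) \left(- \frac{1}{2422}\right) = \frac{4077}{2422}$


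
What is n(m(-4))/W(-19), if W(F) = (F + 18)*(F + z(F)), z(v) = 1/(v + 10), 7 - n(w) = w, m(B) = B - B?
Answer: 63/172 ≈ 0.36628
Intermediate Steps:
m(B) = 0
n(w) = 7 - w
z(v) = 1/(10 + v)
W(F) = (18 + F)*(F + 1/(10 + F)) (W(F) = (F + 18)*(F + 1/(10 + F)) = (18 + F)*(F + 1/(10 + F)))
n(m(-4))/W(-19) = (7 - 1*0)/(((18 - 19 - 19*(10 - 19)*(18 - 19))/(10 - 19))) = (7 + 0)/(((18 - 19 - 19*(-9)*(-1))/(-9))) = 7/((-(18 - 19 - 171)/9)) = 7/((-⅑*(-172))) = 7/(172/9) = 7*(9/172) = 63/172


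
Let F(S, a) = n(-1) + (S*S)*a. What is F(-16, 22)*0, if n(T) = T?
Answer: 0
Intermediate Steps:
F(S, a) = -1 + a*S² (F(S, a) = -1 + (S*S)*a = -1 + S²*a = -1 + a*S²)
F(-16, 22)*0 = (-1 + 22*(-16)²)*0 = (-1 + 22*256)*0 = (-1 + 5632)*0 = 5631*0 = 0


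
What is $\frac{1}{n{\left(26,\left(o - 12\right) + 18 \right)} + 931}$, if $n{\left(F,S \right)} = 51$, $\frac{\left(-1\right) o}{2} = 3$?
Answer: $\frac{1}{982} \approx 0.0010183$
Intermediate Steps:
$o = -6$ ($o = \left(-2\right) 3 = -6$)
$\frac{1}{n{\left(26,\left(o - 12\right) + 18 \right)} + 931} = \frac{1}{51 + 931} = \frac{1}{982}$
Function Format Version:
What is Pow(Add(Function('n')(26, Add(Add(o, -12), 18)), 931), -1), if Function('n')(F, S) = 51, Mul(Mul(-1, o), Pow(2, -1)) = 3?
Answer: Rational(1, 982) ≈ 0.0010183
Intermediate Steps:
o = -6 (o = Mul(-2, 3) = -6)
Pow(Add(Function('n')(26, Add(Add(o, -12), 18)), 931), -1) = Pow(Add(51, 931), -1) = Pow(982, -1) = Rational(1, 982)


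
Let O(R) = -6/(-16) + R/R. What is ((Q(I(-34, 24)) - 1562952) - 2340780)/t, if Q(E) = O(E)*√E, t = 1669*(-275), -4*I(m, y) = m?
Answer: 3903732/458975 - √34/667600 ≈ 8.5053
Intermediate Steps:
I(m, y) = -m/4
O(R) = 11/8 (O(R) = -6*(-1/16) + 1 = 3/8 + 1 = 11/8)
t = -458975
Q(E) = 11*√E/8
((Q(I(-34, 24)) - 1562952) - 2340780)/t = ((11*√(-¼*(-34))/8 - 1562952) - 2340780)/(-458975) = ((11*√(17/2)/8 - 1562952) - 2340780)*(-1/458975) = ((11*(√34/2)/8 - 1562952) - 2340780)*(-1/458975) = ((11*√34/16 - 1562952) - 2340780)*(-1/458975) = ((-1562952 + 11*√34/16) - 2340780)*(-1/458975) = (-3903732 + 11*√34/16)*(-1/458975) = 3903732/458975 - √34/667600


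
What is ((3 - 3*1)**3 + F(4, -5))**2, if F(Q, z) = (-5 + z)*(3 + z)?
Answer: 400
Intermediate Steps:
((3 - 3*1)**3 + F(4, -5))**2 = ((3 - 3*1)**3 + (-15 + (-5)**2 - 2*(-5)))**2 = ((3 - 3)**3 + (-15 + 25 + 10))**2 = (0**3 + 20)**2 = (0 + 20)**2 = 20**2 = 400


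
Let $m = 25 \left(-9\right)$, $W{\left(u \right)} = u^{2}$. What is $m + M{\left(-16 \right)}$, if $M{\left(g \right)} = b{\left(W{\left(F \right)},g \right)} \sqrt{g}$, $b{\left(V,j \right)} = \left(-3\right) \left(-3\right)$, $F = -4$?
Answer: $-225 + 36 i \approx -225.0 + 36.0 i$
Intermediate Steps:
$b{\left(V,j \right)} = 9$
$m = -225$
$M{\left(g \right)} = 9 \sqrt{g}$
$m + M{\left(-16 \right)} = -225 + 9 \sqrt{-16} = -225 + 9 \cdot 4 i = -225 + 36 i$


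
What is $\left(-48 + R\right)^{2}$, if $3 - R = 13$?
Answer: $3364$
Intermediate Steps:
$R = -10$ ($R = 3 - 13 = -10$)
$\left(-48 + R\right)^{2} = \left(-48 - 10\right)^{2} = \left(-58\right)^{2} = 3364$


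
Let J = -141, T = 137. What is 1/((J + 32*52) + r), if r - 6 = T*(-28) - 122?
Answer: -1/2429 ≈ -0.00041169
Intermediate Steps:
r = -3952 (r = 6 + (137*(-28) - 122) = 6 + (-3836 - 122) = 6 - 3958 = -3952)
1/((J + 32*52) + r) = 1/((-141 + 32*52) - 3952) = 1/((-141 + 1664) - 3952) = 1/(1523 - 3952) = 1/(-2429) = -1/2429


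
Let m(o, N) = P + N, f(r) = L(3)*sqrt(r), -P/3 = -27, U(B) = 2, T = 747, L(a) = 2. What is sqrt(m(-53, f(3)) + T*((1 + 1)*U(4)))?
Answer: sqrt(3069 + 2*sqrt(3)) ≈ 55.430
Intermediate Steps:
P = 81 (P = -3*(-27) = 81)
f(r) = 2*sqrt(r)
m(o, N) = 81 + N
sqrt(m(-53, f(3)) + T*((1 + 1)*U(4))) = sqrt((81 + 2*sqrt(3)) + 747*((1 + 1)*2)) = sqrt((81 + 2*sqrt(3)) + 747*(2*2)) = sqrt((81 + 2*sqrt(3)) + 747*4) = sqrt((81 + 2*sqrt(3)) + 2988) = sqrt(3069 + 2*sqrt(3))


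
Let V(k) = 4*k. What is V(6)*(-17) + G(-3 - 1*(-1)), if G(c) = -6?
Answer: -414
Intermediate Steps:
V(6)*(-17) + G(-3 - 1*(-1)) = (4*6)*(-17) - 6 = 24*(-17) - 6 = -408 - 6 = -414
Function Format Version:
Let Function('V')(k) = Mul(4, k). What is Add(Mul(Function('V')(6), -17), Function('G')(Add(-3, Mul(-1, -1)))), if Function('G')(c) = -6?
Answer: -414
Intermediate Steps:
Add(Mul(Function('V')(6), -17), Function('G')(Add(-3, Mul(-1, -1)))) = Add(Mul(Mul(4, 6), -17), -6) = Add(Mul(24, -17), -6) = Add(-408, -6) = -414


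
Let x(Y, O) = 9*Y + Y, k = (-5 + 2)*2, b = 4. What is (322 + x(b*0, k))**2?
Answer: 103684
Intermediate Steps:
k = -6 (k = -3*2 = -6)
x(Y, O) = 10*Y
(322 + x(b*0, k))**2 = (322 + 10*(4*0))**2 = (322 + 10*0)**2 = (322 + 0)**2 = 322**2 = 103684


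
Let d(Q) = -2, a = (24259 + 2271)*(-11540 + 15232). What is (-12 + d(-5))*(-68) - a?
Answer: -97947808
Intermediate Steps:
a = 97948760 (a = 26530*3692 = 97948760)
(-12 + d(-5))*(-68) - a = (-12 - 2)*(-68) - 1*97948760 = -14*(-68) - 97948760 = 952 - 97948760 = -97947808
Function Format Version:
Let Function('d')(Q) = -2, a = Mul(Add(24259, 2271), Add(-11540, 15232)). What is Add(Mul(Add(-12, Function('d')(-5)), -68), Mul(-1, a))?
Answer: -97947808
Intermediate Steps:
a = 97948760 (a = Mul(26530, 3692) = 97948760)
Add(Mul(Add(-12, Function('d')(-5)), -68), Mul(-1, a)) = Add(Mul(Add(-12, -2), -68), Mul(-1, 97948760)) = Add(Mul(-14, -68), -97948760) = Add(952, -97948760) = -97947808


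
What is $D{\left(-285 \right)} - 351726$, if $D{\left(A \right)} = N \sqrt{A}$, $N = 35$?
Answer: $-351726 + 35 i \sqrt{285} \approx -3.5173 \cdot 10^{5} + 590.87 i$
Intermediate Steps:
$D{\left(A \right)} = 35 \sqrt{A}$
$D{\left(-285 \right)} - 351726 = 35 \sqrt{-285} - 351726 = 35 i \sqrt{285} - 351726 = -351726 + 35 i \sqrt{285}$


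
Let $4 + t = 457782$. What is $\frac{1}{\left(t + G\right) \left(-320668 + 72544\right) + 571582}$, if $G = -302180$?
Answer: $- \frac{1}{38607026570} \approx -2.5902 \cdot 10^{-11}$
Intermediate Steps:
$t = 457778$ ($t = -4 + 457782 = 457778$)
$\frac{1}{\left(t + G\right) \left(-320668 + 72544\right) + 571582} = \frac{1}{\left(457778 - 302180\right) \left(-320668 + 72544\right) + 571582} = \frac{1}{155598 \left(-248124\right) + 571582} = \frac{1}{-38607598152 + 571582} = \frac{1}{-38607026570} = - \frac{1}{38607026570}$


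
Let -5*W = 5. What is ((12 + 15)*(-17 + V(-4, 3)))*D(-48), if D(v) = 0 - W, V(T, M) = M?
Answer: -378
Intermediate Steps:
W = -1 (W = -⅕*5 = -1)
D(v) = 1 (D(v) = 0 - 1*(-1) = 0 + 1 = 1)
((12 + 15)*(-17 + V(-4, 3)))*D(-48) = ((12 + 15)*(-17 + 3))*1 = (27*(-14))*1 = -378*1 = -378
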